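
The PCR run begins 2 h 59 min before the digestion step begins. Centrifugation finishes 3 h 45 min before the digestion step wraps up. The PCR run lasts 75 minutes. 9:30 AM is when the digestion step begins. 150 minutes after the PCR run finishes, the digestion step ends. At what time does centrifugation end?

The PCR run starts at 9:30 AM − 179 min = 6:31 AM.
The PCR run ends at 6:31 AM + 75 min = 7:46 AM.
The digestion step ends at 7:46 AM + 150 min = 10:16 AM.
Centrifugation ends at 10:16 AM − 225 min = 6:31 AM.

6:31 AM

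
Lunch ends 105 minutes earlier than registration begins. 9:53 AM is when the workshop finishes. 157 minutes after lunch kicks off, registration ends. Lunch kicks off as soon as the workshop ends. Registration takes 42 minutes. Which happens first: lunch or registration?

Lunch starts at 9:53 AM.
Registration ends at 9:53 AM + 157 min = 12:30 PM.
Registration starts at 12:30 PM − 42 min = 11:48 AM.
Lunch starts at 9:53 AM and registration starts at 11:48 AM, so lunch is first.

lunch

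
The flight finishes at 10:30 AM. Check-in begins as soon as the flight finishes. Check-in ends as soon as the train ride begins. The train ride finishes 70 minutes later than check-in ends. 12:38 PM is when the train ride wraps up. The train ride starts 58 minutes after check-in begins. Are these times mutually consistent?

Yes

Check-in starts at 10:30 AM.
The train ride starts at 10:30 AM + 58 min = 11:28 AM.
So check-in ends at 11:28 AM.
The train ride ends at 11:28 AM + 70 min = 12:38 PM.
That matches the stated 12:38 PM, so the schedule is consistent.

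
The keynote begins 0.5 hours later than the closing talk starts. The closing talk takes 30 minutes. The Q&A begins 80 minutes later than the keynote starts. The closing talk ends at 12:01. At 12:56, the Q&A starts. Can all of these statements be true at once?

No

The closing talk starts at 12:01 − 30 min = 11:31.
The keynote starts at 11:31 + 30 min = 12:01.
The Q&A starts at 12:01 + 80 min = 13:21.
But the Q&A is also said to start at 12:56 — a 25-minute conflict.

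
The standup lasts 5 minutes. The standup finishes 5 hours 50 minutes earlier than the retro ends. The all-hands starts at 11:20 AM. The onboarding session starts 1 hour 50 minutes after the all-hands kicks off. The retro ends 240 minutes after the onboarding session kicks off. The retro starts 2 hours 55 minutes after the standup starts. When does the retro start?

The onboarding session starts at 11:20 AM + 110 min = 1:10 PM.
The retro ends at 1:10 PM + 240 min = 5:10 PM.
The standup ends at 5:10 PM − 350 min = 11:20 AM.
The standup starts at 11:20 AM − 5 min = 11:15 AM.
The retro starts at 11:15 AM + 175 min = 2:10 PM.

2:10 PM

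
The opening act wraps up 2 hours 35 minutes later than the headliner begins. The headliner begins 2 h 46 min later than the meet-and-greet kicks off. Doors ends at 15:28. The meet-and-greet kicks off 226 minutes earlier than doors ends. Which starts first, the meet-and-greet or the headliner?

the meet-and-greet

The meet-and-greet starts at 15:28 − 226 min = 11:42.
The headliner starts at 11:42 + 166 min = 14:28.
The meet-and-greet starts at 11:42 and the headliner starts at 14:28, so the meet-and-greet is first.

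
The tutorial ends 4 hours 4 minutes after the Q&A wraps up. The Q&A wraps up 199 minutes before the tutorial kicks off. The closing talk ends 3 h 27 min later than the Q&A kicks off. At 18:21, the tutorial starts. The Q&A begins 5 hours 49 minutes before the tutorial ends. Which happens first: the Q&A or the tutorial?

the Q&A

The Q&A ends at 18:21 − 199 min = 15:02.
The tutorial ends at 15:02 + 244 min = 19:06.
The Q&A starts at 19:06 − 349 min = 13:17.
The Q&A starts at 13:17 and the tutorial starts at 18:21, so the Q&A is first.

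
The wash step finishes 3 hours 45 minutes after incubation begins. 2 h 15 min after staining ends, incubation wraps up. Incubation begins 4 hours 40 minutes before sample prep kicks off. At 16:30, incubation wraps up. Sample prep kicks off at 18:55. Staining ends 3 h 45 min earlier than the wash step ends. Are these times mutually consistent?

Incubation starts at 18:55 − 280 min = 14:15.
The wash step ends at 14:15 + 225 min = 18:00.
Staining ends at 18:00 − 225 min = 14:15.
Incubation ends at 14:15 + 135 min = 16:30.
That matches the stated 16:30, so the schedule is consistent.

Yes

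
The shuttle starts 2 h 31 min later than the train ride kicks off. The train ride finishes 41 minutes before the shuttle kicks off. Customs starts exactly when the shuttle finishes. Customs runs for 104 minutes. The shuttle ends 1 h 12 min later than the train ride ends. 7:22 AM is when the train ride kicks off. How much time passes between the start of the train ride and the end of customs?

The shuttle starts at 7:22 AM + 151 min = 9:53 AM.
The train ride ends at 9:53 AM − 41 min = 9:12 AM.
The shuttle ends at 9:12 AM + 72 min = 10:24 AM.
So customs starts at 10:24 AM.
Customs ends at 10:24 AM + 104 min = 12:08 PM.
From 7:22 AM to 12:08 PM is 4 h 46 min.

4 h 46 min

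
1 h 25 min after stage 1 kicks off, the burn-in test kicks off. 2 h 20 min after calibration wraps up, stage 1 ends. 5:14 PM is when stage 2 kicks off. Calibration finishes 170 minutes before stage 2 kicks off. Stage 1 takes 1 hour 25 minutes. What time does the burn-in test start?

Calibration ends at 5:14 PM − 170 min = 2:24 PM.
Stage 1 ends at 2:24 PM + 140 min = 4:44 PM.
Stage 1 starts at 4:44 PM − 85 min = 3:19 PM.
The burn-in test starts at 3:19 PM + 85 min = 4:44 PM.

4:44 PM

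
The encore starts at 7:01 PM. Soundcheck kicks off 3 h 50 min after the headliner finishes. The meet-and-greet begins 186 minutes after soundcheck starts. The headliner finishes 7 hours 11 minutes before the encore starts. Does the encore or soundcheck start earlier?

soundcheck

The headliner ends at 7:01 PM − 431 min = 11:50 AM.
Soundcheck starts at 11:50 AM + 230 min = 3:40 PM.
The encore starts at 7:01 PM and soundcheck starts at 3:40 PM, so soundcheck is first.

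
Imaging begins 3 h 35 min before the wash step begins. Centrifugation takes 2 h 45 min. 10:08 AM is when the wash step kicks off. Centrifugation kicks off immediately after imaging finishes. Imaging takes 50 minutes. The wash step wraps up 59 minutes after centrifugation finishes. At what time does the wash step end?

11:07 AM

Imaging starts at 10:08 AM − 215 min = 6:33 AM.
Imaging ends at 6:33 AM + 50 min = 7:23 AM.
So centrifugation starts at 7:23 AM.
Centrifugation ends at 7:23 AM + 165 min = 10:08 AM.
The wash step ends at 10:08 AM + 59 min = 11:07 AM.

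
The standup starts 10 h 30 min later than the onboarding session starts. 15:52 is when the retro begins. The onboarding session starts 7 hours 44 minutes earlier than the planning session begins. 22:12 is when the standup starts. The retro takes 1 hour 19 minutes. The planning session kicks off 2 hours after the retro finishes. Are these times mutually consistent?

The retro ends at 15:52 + 79 min = 17:11.
The planning session starts at 17:11 + 120 min = 19:11.
The onboarding session starts at 19:11 − 464 min = 11:27.
The standup starts at 11:27 + 630 min = 21:57.
But the standup is also said to start at 22:12 — a 15-minute conflict.

No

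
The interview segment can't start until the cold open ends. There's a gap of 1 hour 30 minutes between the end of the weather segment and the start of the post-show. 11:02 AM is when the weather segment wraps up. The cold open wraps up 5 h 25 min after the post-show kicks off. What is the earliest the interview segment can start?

The post-show starts at 11:02 AM + 90 min = 12:32 PM.
The cold open ends at 12:32 PM + 325 min = 5:57 PM.
The interview segment is bounded by the cold open, so the earliest it can start is 5:57 PM.

5:57 PM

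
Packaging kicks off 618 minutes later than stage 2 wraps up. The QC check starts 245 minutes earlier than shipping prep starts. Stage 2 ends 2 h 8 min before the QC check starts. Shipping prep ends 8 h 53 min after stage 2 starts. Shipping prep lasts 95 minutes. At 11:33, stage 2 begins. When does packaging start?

Shipping prep ends at 11:33 + 533 min = 20:26.
Shipping prep starts at 20:26 − 95 min = 18:51.
The QC check starts at 18:51 − 245 min = 14:46.
Stage 2 ends at 14:46 − 128 min = 12:38.
Packaging starts at 12:38 + 618 min = 22:56.

22:56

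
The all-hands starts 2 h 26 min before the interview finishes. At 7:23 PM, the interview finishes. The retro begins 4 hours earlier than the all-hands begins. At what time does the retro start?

The all-hands starts at 7:23 PM − 146 min = 4:57 PM.
The retro starts at 4:57 PM − 240 min = 12:57 PM.

12:57 PM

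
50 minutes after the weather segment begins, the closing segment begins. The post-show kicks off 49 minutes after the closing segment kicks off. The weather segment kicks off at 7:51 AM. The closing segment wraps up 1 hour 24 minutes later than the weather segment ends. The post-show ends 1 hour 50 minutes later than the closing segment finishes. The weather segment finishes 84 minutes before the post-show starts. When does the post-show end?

The closing segment starts at 7:51 AM + 50 min = 8:41 AM.
The post-show starts at 8:41 AM + 49 min = 9:30 AM.
The weather segment ends at 9:30 AM − 84 min = 8:06 AM.
The closing segment ends at 8:06 AM + 84 min = 9:30 AM.
The post-show ends at 9:30 AM + 110 min = 11:20 AM.

11:20 AM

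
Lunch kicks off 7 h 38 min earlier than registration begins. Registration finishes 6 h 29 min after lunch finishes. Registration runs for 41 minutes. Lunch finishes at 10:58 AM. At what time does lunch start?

Registration ends at 10:58 AM + 389 min = 5:27 PM.
Registration starts at 5:27 PM − 41 min = 4:46 PM.
Lunch starts at 4:46 PM − 458 min = 9:08 AM.

9:08 AM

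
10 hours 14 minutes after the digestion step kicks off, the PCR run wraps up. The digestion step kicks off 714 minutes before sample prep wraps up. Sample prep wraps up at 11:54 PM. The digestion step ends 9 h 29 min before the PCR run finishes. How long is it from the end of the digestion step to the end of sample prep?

The digestion step starts at 11:54 PM − 714 min = 12:00 PM.
The PCR run ends at 12:00 PM + 614 min = 10:14 PM.
The digestion step ends at 10:14 PM − 569 min = 12:45 PM.
From 12:45 PM to 11:54 PM is 11 hours 9 minutes.

11 hours 9 minutes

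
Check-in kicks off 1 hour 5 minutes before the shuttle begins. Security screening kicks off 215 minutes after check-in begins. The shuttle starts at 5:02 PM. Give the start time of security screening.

Check-in starts at 5:02 PM − 65 min = 3:57 PM.
Security screening starts at 3:57 PM + 215 min = 7:32 PM.

7:32 PM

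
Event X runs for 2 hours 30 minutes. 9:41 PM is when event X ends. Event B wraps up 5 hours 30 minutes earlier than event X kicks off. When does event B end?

1:41 PM

Event X starts at 9:41 PM − 150 min = 7:11 PM.
Event B ends at 7:11 PM − 330 min = 1:41 PM.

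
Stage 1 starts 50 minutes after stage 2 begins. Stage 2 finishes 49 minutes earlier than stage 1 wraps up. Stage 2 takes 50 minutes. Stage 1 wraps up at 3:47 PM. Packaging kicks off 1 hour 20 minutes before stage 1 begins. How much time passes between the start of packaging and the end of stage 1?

Stage 2 ends at 3:47 PM − 49 min = 2:58 PM.
Stage 2 starts at 2:58 PM − 50 min = 2:08 PM.
Stage 1 starts at 2:08 PM + 50 min = 2:58 PM.
Packaging starts at 2:58 PM − 80 min = 1:38 PM.
From 1:38 PM to 3:47 PM is 129 minutes.

129 minutes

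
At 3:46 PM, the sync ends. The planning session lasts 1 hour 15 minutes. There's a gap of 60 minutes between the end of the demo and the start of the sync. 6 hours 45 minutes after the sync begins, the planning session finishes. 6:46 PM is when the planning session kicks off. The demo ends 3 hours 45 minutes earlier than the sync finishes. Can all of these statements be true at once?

The demo ends at 3:46 PM − 225 min = 12:01 PM.
The sync starts at 12:01 PM + 60 min = 1:01 PM.
The planning session ends at 1:01 PM + 405 min = 7:46 PM.
The planning session starts at 7:46 PM − 75 min = 6:31 PM.
But the planning session is also said to start at 6:46 PM — a 15-minute conflict.

No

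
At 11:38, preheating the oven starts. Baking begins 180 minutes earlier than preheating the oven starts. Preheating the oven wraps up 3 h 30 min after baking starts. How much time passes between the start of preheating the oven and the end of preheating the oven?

Baking starts at 11:38 − 180 min = 08:38.
Preheating the oven ends at 08:38 + 210 min = 12:08.
From 11:38 to 12:08 is half an hour.

half an hour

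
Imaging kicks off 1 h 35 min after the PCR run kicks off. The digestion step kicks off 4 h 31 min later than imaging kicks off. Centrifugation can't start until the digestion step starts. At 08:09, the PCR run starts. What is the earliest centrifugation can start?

14:15

Imaging starts at 08:09 + 95 min = 09:44.
The digestion step starts at 09:44 + 271 min = 14:15.
Centrifugation is bounded by the digestion step, so the earliest it can start is 14:15.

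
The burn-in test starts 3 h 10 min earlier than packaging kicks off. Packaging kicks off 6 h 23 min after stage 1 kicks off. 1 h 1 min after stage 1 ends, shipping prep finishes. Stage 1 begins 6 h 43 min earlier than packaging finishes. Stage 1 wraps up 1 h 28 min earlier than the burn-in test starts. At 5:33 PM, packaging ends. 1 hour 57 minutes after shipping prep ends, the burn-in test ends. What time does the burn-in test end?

3:33 PM

Stage 1 starts at 5:33 PM − 403 min = 10:50 AM.
Packaging starts at 10:50 AM + 383 min = 5:13 PM.
The burn-in test starts at 5:13 PM − 190 min = 2:03 PM.
Stage 1 ends at 2:03 PM − 88 min = 12:35 PM.
Shipping prep ends at 12:35 PM + 61 min = 1:36 PM.
The burn-in test ends at 1:36 PM + 117 min = 3:33 PM.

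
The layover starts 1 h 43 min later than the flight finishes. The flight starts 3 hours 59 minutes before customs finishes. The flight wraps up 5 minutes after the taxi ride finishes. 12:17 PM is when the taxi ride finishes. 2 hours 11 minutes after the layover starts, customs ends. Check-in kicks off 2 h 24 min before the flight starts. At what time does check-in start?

9:53 AM

The flight ends at 12:17 PM + 5 min = 12:22 PM.
The layover starts at 12:22 PM + 103 min = 2:05 PM.
Customs ends at 2:05 PM + 131 min = 4:16 PM.
The flight starts at 4:16 PM − 239 min = 12:17 PM.
Check-in starts at 12:17 PM − 144 min = 9:53 AM.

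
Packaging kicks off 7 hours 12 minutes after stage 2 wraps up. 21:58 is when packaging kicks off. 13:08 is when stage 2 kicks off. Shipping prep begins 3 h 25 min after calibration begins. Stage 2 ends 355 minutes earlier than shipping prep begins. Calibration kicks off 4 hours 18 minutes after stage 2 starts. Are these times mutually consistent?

Calibration starts at 13:08 + 258 min = 17:26.
Shipping prep starts at 17:26 + 205 min = 20:51.
Stage 2 ends at 20:51 − 355 min = 14:56.
Packaging starts at 14:56 + 432 min = 22:08.
But packaging is also said to start at 21:58 — a 10-minute conflict.

No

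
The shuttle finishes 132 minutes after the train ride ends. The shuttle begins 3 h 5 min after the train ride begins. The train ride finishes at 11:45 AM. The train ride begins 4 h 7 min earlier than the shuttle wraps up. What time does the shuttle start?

The shuttle ends at 11:45 AM + 132 min = 1:57 PM.
The train ride starts at 1:57 PM − 247 min = 9:50 AM.
The shuttle starts at 9:50 AM + 185 min = 12:55 PM.

12:55 PM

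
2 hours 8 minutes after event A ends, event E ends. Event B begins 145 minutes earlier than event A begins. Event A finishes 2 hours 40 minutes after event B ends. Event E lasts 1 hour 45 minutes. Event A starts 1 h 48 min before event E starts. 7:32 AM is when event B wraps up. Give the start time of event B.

Event A ends at 7:32 AM + 160 min = 10:12 AM.
Event E ends at 10:12 AM + 128 min = 12:20 PM.
Event E starts at 12:20 PM − 105 min = 10:35 AM.
Event A starts at 10:35 AM − 108 min = 8:47 AM.
Event B starts at 8:47 AM − 145 min = 6:22 AM.

6:22 AM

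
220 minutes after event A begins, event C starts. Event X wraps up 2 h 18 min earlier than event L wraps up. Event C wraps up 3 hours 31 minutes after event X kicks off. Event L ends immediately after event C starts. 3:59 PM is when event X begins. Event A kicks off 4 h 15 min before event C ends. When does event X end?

4:37 PM

Event C ends at 3:59 PM + 211 min = 7:30 PM.
Event A starts at 7:30 PM − 255 min = 3:15 PM.
Event C starts at 3:15 PM + 220 min = 6:55 PM.
So event L ends at 6:55 PM.
Event X ends at 6:55 PM − 138 min = 4:37 PM.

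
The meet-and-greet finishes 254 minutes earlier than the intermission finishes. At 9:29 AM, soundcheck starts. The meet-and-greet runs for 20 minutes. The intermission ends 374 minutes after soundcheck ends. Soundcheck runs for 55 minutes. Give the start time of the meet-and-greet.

Soundcheck ends at 9:29 AM + 55 min = 10:24 AM.
The intermission ends at 10:24 AM + 374 min = 4:38 PM.
The meet-and-greet ends at 4:38 PM − 254 min = 12:24 PM.
The meet-and-greet starts at 12:24 PM − 20 min = 12:04 PM.

12:04 PM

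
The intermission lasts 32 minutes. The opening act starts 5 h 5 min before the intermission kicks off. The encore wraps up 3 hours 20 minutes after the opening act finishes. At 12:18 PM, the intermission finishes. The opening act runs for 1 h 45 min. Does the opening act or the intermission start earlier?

the opening act

The intermission starts at 12:18 PM − 32 min = 11:46 AM.
The opening act starts at 11:46 AM − 305 min = 6:41 AM.
The opening act starts at 6:41 AM and the intermission starts at 11:46 AM, so the opening act is first.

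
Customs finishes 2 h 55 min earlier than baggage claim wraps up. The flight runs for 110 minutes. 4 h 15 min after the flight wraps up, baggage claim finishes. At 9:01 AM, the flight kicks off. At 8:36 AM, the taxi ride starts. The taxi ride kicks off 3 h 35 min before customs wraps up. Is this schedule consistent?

The flight ends at 9:01 AM + 110 min = 10:51 AM.
Baggage claim ends at 10:51 AM + 255 min = 3:06 PM.
Customs ends at 3:06 PM − 175 min = 12:11 PM.
The taxi ride starts at 12:11 PM − 215 min = 8:36 AM.
That matches the stated 8:36 AM, so the schedule is consistent.

Yes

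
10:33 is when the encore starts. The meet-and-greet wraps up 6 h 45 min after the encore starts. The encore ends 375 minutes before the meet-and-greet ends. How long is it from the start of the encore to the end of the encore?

The meet-and-greet ends at 10:33 + 405 min = 17:18.
The encore ends at 17:18 − 375 min = 11:03.
From 10:33 to 11:03 is 30 minutes.

30 minutes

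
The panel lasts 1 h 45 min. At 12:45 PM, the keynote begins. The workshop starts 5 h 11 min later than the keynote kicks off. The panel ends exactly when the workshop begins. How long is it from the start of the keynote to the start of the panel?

The workshop starts at 12:45 PM + 311 min = 5:56 PM.
So the panel ends at 5:56 PM.
The panel starts at 5:56 PM − 105 min = 4:11 PM.
From 12:45 PM to 4:11 PM is 206 minutes.

206 minutes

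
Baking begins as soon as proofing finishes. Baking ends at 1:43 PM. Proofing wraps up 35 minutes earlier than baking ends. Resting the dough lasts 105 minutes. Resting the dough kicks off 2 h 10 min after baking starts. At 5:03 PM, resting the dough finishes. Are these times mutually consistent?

Proofing ends at 1:43 PM − 35 min = 1:08 PM.
So baking starts at 1:08 PM.
Resting the dough starts at 1:08 PM + 130 min = 3:18 PM.
Resting the dough ends at 3:18 PM + 105 min = 5:03 PM.
That matches the stated 5:03 PM, so the schedule is consistent.

Yes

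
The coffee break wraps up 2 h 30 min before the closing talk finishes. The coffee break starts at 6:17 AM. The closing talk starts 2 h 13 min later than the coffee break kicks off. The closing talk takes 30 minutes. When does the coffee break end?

6:30 AM

The closing talk starts at 6:17 AM + 133 min = 8:30 AM.
The closing talk ends at 8:30 AM + 30 min = 9:00 AM.
The coffee break ends at 9:00 AM − 150 min = 6:30 AM.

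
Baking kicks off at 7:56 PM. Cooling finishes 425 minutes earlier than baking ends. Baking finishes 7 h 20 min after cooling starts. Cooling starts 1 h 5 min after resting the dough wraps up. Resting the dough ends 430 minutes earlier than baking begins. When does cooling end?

Resting the dough ends at 7:56 PM − 430 min = 12:46 PM.
Cooling starts at 12:46 PM + 65 min = 1:51 PM.
Baking ends at 1:51 PM + 440 min = 9:11 PM.
Cooling ends at 9:11 PM − 425 min = 2:06 PM.

2:06 PM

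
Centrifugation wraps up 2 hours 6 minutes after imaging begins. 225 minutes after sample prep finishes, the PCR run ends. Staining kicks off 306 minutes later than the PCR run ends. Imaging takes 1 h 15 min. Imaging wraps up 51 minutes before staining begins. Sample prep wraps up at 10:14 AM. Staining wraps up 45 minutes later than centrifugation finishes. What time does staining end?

The PCR run ends at 10:14 AM + 225 min = 1:59 PM.
Staining starts at 1:59 PM + 306 min = 7:05 PM.
Imaging ends at 7:05 PM − 51 min = 6:14 PM.
Imaging starts at 6:14 PM − 75 min = 4:59 PM.
Centrifugation ends at 4:59 PM + 126 min = 7:05 PM.
Staining ends at 7:05 PM + 45 min = 7:50 PM.

7:50 PM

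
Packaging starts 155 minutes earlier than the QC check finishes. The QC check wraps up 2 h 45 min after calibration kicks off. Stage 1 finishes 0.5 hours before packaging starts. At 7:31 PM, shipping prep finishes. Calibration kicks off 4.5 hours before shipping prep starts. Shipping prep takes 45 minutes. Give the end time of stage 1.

Shipping prep starts at 7:31 PM − 45 min = 6:46 PM.
Calibration starts at 6:46 PM − 270 min = 2:16 PM.
The QC check ends at 2:16 PM + 165 min = 5:01 PM.
Packaging starts at 5:01 PM − 155 min = 2:26 PM.
Stage 1 ends at 2:26 PM − 30 min = 1:56 PM.

1:56 PM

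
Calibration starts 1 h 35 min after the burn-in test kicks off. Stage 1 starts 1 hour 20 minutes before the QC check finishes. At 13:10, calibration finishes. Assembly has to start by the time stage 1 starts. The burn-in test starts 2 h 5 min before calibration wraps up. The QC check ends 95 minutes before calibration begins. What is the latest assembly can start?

09:45

The burn-in test starts at 13:10 − 125 min = 11:05.
Calibration starts at 11:05 + 95 min = 12:40.
The QC check ends at 12:40 − 95 min = 11:05.
Stage 1 starts at 11:05 − 80 min = 09:45.
Assembly is bounded by stage 1, so the latest it can start is 09:45.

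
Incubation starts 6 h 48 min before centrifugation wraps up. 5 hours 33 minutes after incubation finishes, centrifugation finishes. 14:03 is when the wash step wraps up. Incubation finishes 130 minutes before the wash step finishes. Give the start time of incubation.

10:38

Incubation ends at 14:03 − 130 min = 11:53.
Centrifugation ends at 11:53 + 333 min = 17:26.
Incubation starts at 17:26 − 408 min = 10:38.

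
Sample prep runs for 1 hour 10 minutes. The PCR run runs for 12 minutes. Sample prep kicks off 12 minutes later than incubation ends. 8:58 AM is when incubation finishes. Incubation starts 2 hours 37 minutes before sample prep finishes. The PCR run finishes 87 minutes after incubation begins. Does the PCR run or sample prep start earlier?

Sample prep starts at 8:58 AM + 12 min = 9:10 AM.
Sample prep ends at 9:10 AM + 70 min = 10:20 AM.
Incubation starts at 10:20 AM − 157 min = 7:43 AM.
The PCR run ends at 7:43 AM + 87 min = 9:10 AM.
The PCR run starts at 9:10 AM − 12 min = 8:58 AM.
The PCR run starts at 8:58 AM and sample prep starts at 9:10 AM, so the PCR run is first.

the PCR run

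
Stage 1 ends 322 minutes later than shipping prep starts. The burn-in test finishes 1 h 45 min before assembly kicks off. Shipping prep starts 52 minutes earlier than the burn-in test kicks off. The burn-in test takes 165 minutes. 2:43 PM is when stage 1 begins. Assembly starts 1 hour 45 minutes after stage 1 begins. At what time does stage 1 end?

4:28 PM

Assembly starts at 2:43 PM + 105 min = 4:28 PM.
The burn-in test ends at 4:28 PM − 105 min = 2:43 PM.
The burn-in test starts at 2:43 PM − 165 min = 11:58 AM.
Shipping prep starts at 11:58 AM − 52 min = 11:06 AM.
Stage 1 ends at 11:06 AM + 322 min = 4:28 PM.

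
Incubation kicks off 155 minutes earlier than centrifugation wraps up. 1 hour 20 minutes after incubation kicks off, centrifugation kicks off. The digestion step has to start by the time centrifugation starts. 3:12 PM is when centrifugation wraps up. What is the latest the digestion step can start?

Incubation starts at 3:12 PM − 155 min = 12:37 PM.
Centrifugation starts at 12:37 PM + 80 min = 1:57 PM.
The digestion step is bounded by centrifugation, so the latest it can start is 1:57 PM.

1:57 PM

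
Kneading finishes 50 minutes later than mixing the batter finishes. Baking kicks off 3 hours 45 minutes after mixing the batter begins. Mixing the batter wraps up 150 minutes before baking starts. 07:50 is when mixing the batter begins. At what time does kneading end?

09:55

Baking starts at 07:50 + 225 min = 11:35.
Mixing the batter ends at 11:35 − 150 min = 09:05.
Kneading ends at 09:05 + 50 min = 09:55.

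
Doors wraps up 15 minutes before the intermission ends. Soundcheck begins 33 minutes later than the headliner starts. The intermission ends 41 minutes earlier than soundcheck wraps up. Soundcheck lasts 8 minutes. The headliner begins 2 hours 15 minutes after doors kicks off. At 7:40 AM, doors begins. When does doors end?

9:40 AM

The headliner starts at 7:40 AM + 135 min = 9:55 AM.
Soundcheck starts at 9:55 AM + 33 min = 10:28 AM.
Soundcheck ends at 10:28 AM + 8 min = 10:36 AM.
The intermission ends at 10:36 AM − 41 min = 9:55 AM.
Doors ends at 9:55 AM − 15 min = 9:40 AM.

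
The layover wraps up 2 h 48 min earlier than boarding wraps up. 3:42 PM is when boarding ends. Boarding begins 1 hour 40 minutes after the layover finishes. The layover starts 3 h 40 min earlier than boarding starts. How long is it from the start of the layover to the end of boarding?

The layover ends at 3:42 PM − 168 min = 12:54 PM.
Boarding starts at 12:54 PM + 100 min = 2:34 PM.
The layover starts at 2:34 PM − 220 min = 10:54 AM.
From 10:54 AM to 3:42 PM is 288 minutes.

288 minutes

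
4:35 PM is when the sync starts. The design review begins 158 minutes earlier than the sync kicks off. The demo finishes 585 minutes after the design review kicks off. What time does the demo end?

The design review starts at 4:35 PM − 158 min = 1:57 PM.
The demo ends at 1:57 PM + 585 min = 11:42 PM.

11:42 PM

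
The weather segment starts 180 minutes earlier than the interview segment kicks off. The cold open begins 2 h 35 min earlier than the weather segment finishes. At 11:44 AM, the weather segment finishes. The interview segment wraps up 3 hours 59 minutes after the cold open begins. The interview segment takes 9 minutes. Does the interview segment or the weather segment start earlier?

the weather segment

The cold open starts at 11:44 AM − 155 min = 9:09 AM.
The interview segment ends at 9:09 AM + 239 min = 1:08 PM.
The interview segment starts at 1:08 PM − 9 min = 12:59 PM.
The weather segment starts at 12:59 PM − 180 min = 9:59 AM.
The interview segment starts at 12:59 PM and the weather segment starts at 9:59 AM, so the weather segment is first.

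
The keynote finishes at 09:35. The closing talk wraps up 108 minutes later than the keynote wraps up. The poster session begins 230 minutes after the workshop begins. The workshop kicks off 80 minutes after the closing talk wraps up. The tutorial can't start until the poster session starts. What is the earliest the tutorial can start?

16:33

The closing talk ends at 09:35 + 108 min = 11:23.
The workshop starts at 11:23 + 80 min = 12:43.
The poster session starts at 12:43 + 230 min = 16:33.
The tutorial is bounded by the poster session, so the earliest it can start is 16:33.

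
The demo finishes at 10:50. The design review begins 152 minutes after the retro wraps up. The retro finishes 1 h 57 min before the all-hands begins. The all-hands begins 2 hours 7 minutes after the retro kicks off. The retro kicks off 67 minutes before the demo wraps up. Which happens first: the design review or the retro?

the retro

The retro starts at 10:50 − 67 min = 09:43.
The all-hands starts at 09:43 + 127 min = 11:50.
The retro ends at 11:50 − 117 min = 09:53.
The design review starts at 09:53 + 152 min = 12:25.
The design review starts at 12:25 and the retro starts at 09:43, so the retro is first.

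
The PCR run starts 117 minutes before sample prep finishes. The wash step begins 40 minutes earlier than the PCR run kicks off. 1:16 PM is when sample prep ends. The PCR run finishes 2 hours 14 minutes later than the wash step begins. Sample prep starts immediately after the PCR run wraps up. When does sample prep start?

12:53 PM

The PCR run starts at 1:16 PM − 117 min = 11:19 AM.
The wash step starts at 11:19 AM − 40 min = 10:39 AM.
The PCR run ends at 10:39 AM + 134 min = 12:53 PM.
So sample prep starts at 12:53 PM.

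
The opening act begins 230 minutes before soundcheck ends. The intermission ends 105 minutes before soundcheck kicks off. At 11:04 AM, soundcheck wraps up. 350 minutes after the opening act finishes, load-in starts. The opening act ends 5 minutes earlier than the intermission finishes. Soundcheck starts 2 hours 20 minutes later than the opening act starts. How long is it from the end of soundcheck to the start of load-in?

The opening act starts at 11:04 AM − 230 min = 7:14 AM.
Soundcheck starts at 7:14 AM + 140 min = 9:34 AM.
The intermission ends at 9:34 AM − 105 min = 7:49 AM.
The opening act ends at 7:49 AM − 5 min = 7:44 AM.
Load-in starts at 7:44 AM + 350 min = 1:34 PM.
From 11:04 AM to 1:34 PM is 150 minutes.

150 minutes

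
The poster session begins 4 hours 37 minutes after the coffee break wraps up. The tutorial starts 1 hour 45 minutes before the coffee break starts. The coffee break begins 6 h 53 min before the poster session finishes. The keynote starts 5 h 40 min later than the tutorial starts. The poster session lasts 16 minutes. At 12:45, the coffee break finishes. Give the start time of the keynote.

The poster session starts at 12:45 + 277 min = 17:22.
The poster session ends at 17:22 + 16 min = 17:38.
The coffee break starts at 17:38 − 413 min = 10:45.
The tutorial starts at 10:45 − 105 min = 09:00.
The keynote starts at 09:00 + 340 min = 14:40.

14:40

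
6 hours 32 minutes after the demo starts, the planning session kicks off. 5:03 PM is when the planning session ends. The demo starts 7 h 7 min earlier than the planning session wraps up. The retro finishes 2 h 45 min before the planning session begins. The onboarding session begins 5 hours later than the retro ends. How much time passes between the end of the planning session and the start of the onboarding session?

1 h 40 min

The demo starts at 5:03 PM − 427 min = 9:56 AM.
The planning session starts at 9:56 AM + 392 min = 4:28 PM.
The retro ends at 4:28 PM − 165 min = 1:43 PM.
The onboarding session starts at 1:43 PM + 300 min = 6:43 PM.
From 5:03 PM to 6:43 PM is 1 h 40 min.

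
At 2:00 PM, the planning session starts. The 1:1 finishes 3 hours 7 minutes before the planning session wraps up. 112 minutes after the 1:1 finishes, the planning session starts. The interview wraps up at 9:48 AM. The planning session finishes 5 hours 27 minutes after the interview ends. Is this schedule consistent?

The planning session ends at 9:48 AM + 327 min = 3:15 PM.
The 1:1 ends at 3:15 PM − 187 min = 12:08 PM.
The planning session starts at 12:08 PM + 112 min = 2:00 PM.
That matches the stated 2:00 PM, so the schedule is consistent.

Yes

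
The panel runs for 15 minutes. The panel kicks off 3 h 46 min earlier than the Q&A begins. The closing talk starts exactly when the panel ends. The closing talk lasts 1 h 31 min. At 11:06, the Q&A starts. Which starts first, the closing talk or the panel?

the panel

The panel starts at 11:06 − 226 min = 07:20.
The panel ends at 07:20 + 15 min = 07:35.
So the closing talk starts at 07:35.
The closing talk starts at 07:35 and the panel starts at 07:20, so the panel is first.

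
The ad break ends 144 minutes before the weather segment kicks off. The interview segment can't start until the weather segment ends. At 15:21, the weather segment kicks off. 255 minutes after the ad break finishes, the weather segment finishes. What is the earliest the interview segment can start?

17:12

The ad break ends at 15:21 − 144 min = 12:57.
The weather segment ends at 12:57 + 255 min = 17:12.
The interview segment is bounded by the weather segment, so the earliest it can start is 17:12.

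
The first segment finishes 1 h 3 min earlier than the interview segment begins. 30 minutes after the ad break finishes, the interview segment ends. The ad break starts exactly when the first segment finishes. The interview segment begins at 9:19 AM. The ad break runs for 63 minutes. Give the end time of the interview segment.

The first segment ends at 9:19 AM − 63 min = 8:16 AM.
So the ad break starts at 8:16 AM.
The ad break ends at 8:16 AM + 63 min = 9:19 AM.
The interview segment ends at 9:19 AM + 30 min = 9:49 AM.

9:49 AM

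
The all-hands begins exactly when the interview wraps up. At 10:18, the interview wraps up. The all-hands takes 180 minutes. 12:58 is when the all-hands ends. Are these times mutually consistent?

No

The all-hands starts at 10:18.
The all-hands ends at 10:18 + 180 min = 13:18.
But the all-hands is also said to end at 12:58 — a 20-minute conflict.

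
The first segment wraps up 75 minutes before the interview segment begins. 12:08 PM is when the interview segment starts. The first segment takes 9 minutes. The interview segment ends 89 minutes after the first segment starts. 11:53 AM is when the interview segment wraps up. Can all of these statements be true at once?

No

The first segment ends at 12:08 PM − 75 min = 10:53 AM.
The first segment starts at 10:53 AM − 9 min = 10:44 AM.
The interview segment ends at 10:44 AM + 89 min = 12:13 PM.
But the interview segment is also said to end at 11:53 AM — a 20-minute conflict.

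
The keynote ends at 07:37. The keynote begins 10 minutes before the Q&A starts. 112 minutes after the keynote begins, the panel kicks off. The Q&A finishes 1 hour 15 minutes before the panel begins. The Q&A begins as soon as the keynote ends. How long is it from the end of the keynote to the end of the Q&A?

27 minutes

The Q&A starts at 07:37.
The keynote starts at 07:37 − 10 min = 07:27.
The panel starts at 07:27 + 112 min = 09:19.
The Q&A ends at 09:19 − 75 min = 08:04.
From 07:37 to 08:04 is 27 minutes.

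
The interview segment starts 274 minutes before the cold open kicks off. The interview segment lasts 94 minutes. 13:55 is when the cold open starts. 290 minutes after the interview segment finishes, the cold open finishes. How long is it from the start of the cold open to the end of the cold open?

110 minutes

The interview segment starts at 13:55 − 274 min = 09:21.
The interview segment ends at 09:21 + 94 min = 10:55.
The cold open ends at 10:55 + 290 min = 15:45.
From 13:55 to 15:45 is 110 minutes.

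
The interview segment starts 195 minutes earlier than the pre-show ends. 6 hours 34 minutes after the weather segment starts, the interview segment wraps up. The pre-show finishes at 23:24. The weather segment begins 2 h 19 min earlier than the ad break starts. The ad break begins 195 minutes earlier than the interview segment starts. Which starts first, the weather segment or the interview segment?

The interview segment starts at 23:24 − 195 min = 20:09.
The ad break starts at 20:09 − 195 min = 16:54.
The weather segment starts at 16:54 − 139 min = 14:35.
The weather segment starts at 14:35 and the interview segment starts at 20:09, so the weather segment is first.

the weather segment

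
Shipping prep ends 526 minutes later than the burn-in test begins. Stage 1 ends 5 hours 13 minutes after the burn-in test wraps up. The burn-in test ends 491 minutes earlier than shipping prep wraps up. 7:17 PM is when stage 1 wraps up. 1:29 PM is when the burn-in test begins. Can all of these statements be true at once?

Yes

Shipping prep ends at 1:29 PM + 526 min = 10:15 PM.
The burn-in test ends at 10:15 PM − 491 min = 2:04 PM.
Stage 1 ends at 2:04 PM + 313 min = 7:17 PM.
That matches the stated 7:17 PM, so the schedule is consistent.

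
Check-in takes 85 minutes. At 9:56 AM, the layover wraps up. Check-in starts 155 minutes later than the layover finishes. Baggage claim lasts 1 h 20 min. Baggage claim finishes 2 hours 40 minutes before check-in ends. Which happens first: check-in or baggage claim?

baggage claim

Check-in starts at 9:56 AM + 155 min = 12:31 PM.
Check-in ends at 12:31 PM + 85 min = 1:56 PM.
Baggage claim ends at 1:56 PM − 160 min = 11:16 AM.
Baggage claim starts at 11:16 AM − 80 min = 9:56 AM.
Check-in starts at 12:31 PM and baggage claim starts at 9:56 AM, so baggage claim is first.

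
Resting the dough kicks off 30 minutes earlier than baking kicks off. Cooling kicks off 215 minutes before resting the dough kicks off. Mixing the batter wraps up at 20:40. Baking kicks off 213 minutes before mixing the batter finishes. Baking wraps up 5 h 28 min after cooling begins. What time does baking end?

18:30

Baking starts at 20:40 − 213 min = 17:07.
Resting the dough starts at 17:07 − 30 min = 16:37.
Cooling starts at 16:37 − 215 min = 13:02.
Baking ends at 13:02 + 328 min = 18:30.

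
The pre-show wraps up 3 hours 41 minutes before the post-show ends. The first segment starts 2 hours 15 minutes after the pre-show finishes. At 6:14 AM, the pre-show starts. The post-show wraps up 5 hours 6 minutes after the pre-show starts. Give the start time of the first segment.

9:54 AM

The post-show ends at 6:14 AM + 306 min = 11:20 AM.
The pre-show ends at 11:20 AM − 221 min = 7:39 AM.
The first segment starts at 7:39 AM + 135 min = 9:54 AM.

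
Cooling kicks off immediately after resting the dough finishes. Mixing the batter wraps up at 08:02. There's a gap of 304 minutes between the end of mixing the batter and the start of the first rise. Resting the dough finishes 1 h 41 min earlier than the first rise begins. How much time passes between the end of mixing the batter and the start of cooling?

The first rise starts at 08:02 + 304 min = 13:06.
Resting the dough ends at 13:06 − 101 min = 11:25.
So cooling starts at 11:25.
From 08:02 to 11:25 is 203 minutes.

203 minutes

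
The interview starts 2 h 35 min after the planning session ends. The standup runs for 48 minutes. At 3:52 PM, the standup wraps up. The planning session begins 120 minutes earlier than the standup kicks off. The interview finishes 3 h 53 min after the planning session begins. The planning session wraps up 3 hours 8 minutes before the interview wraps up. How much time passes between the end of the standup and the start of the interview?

The standup starts at 3:52 PM − 48 min = 3:04 PM.
The planning session starts at 3:04 PM − 120 min = 1:04 PM.
The interview ends at 1:04 PM + 233 min = 4:57 PM.
The planning session ends at 4:57 PM − 188 min = 1:49 PM.
The interview starts at 1:49 PM + 155 min = 4:24 PM.
From 3:52 PM to 4:24 PM is 32 minutes.

32 minutes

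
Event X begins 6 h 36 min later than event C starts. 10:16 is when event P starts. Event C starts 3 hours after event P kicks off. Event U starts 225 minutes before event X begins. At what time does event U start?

Event C starts at 10:16 + 180 min = 13:16.
Event X starts at 13:16 + 396 min = 19:52.
Event U starts at 19:52 − 225 min = 16:07.

16:07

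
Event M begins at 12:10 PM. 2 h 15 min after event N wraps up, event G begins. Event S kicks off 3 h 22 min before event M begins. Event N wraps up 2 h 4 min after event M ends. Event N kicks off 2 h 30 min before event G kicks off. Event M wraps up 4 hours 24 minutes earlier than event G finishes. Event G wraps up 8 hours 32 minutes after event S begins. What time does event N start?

2:45 PM

Event S starts at 12:10 PM − 202 min = 8:48 AM.
Event G ends at 8:48 AM + 512 min = 5:20 PM.
Event M ends at 5:20 PM − 264 min = 12:56 PM.
Event N ends at 12:56 PM + 124 min = 3:00 PM.
Event G starts at 3:00 PM + 135 min = 5:15 PM.
Event N starts at 5:15 PM − 150 min = 2:45 PM.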